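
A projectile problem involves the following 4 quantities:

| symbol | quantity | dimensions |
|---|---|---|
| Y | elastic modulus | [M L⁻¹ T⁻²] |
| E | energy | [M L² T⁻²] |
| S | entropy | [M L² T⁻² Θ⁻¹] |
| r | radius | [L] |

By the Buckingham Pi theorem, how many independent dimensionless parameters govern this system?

1

There are 4 variables and 4 base dimensions (M, L, T, Θ).
The dimension matrix has rank 3 (less than 4: the dimension vectors are linearly dependent).
Independent dimensionless groups: 4 − 3 = 1.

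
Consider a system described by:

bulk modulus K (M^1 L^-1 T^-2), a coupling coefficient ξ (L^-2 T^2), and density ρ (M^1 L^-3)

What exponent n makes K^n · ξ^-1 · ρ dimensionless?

Balance the M exponent: (1)·n from K, plus −(0) + (1) = 1 from the rest, must sum to zero.
n + 1 = 0, so n = -1.

-1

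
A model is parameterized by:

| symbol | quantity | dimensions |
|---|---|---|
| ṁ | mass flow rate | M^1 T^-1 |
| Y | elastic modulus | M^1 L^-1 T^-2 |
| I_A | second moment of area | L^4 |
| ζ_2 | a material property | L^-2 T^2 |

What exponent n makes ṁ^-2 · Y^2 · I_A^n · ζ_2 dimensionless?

1

Balance the L exponent: (4)·n from I_A, plus −2·(0) + 2·(-1) + (-2) = -4 from the rest, must sum to zero.
4n − 4 = 0, so n = 1.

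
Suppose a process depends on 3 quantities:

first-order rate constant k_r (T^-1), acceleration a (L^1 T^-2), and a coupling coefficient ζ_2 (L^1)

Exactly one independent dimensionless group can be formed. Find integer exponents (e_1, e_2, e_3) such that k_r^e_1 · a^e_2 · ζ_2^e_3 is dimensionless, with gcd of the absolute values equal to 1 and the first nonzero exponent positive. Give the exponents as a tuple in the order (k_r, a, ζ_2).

L: e_1·(0) + e_2·(1) + e_3·(1) = 0
T: e_1·(-1) + e_2·(-2) + e_3·(0) = 0
Solving this homogeneous linear system for the smallest-integer solution (first nonzero entry positive) gives (2, -1, 1).

(2, -1, 1)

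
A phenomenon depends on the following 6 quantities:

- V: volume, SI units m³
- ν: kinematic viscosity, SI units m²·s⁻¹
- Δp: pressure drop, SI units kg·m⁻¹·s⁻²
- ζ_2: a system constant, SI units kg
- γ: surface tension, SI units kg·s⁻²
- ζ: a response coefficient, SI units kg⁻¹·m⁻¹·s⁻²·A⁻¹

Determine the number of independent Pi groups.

2

There are 6 variables and 4 base dimensions (M, L, T, I).
The dimension matrix has rank 4.
Independent dimensionless groups: 6 − 4 = 2.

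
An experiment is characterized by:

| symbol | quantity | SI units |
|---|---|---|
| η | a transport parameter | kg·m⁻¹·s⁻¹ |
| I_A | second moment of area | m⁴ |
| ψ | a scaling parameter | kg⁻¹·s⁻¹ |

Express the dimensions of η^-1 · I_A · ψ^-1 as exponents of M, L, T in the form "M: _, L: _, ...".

Collect each base-dimension exponent across the product:
  M: −(1) + (0) − (-1) = 0
  L: −(-1) + (4) − (0) = 5
  T: −(-1) + (0) − (-1) = 2
So the dimensions are [L⁵ T²].

M: 0, L: 5, T: 2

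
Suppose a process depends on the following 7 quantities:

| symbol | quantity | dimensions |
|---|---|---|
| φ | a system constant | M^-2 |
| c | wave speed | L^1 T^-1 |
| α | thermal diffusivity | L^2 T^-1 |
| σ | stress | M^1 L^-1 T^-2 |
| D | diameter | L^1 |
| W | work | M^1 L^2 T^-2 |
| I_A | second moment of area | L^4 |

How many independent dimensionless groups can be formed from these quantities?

There are 7 variables and 3 base dimensions (M, L, T).
The dimension matrix has rank 3.
Independent dimensionless groups: 7 − 3 = 4.

4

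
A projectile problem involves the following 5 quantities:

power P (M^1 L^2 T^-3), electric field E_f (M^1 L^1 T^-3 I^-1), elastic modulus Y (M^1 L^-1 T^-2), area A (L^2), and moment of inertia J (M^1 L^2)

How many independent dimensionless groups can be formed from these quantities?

1

There are 5 variables and 4 base dimensions (M, L, T, I).
The dimension matrix has rank 4.
Independent dimensionless groups: 5 − 4 = 1.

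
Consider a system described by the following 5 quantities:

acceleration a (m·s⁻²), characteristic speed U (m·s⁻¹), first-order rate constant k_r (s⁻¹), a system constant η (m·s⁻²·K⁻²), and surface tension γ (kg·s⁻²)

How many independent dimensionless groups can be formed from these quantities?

1

There are 5 variables and 4 base dimensions (M, L, T, Θ).
The dimension matrix has rank 4.
Independent dimensionless groups: 5 − 4 = 1.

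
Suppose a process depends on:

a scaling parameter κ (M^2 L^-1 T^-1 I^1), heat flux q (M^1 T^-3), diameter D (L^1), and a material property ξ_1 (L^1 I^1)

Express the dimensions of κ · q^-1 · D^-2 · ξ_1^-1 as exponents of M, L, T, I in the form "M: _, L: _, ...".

Collect each base-dimension exponent across the product:
  M: (2) − (1) − 2·(0) − (0) = 1
  L: (-1) − (0) − 2·(1) − (1) = -4
  T: (-1) − (-3) − 2·(0) − (0) = 2
  I: (1) − (0) − 2·(0) − (1) = 0
So the dimensions are [M L⁻⁴ T²].

M: 1, L: -4, T: 2, I: 0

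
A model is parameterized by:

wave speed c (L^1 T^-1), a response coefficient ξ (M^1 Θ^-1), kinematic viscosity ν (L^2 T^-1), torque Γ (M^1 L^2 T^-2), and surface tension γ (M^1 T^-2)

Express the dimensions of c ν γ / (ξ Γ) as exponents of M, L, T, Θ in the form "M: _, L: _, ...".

Collect each base-dimension exponent across the product:
  M: (0) − (1) + (0) − (1) + (1) = -1
  L: (1) − (0) + (2) − (2) + (0) = 1
  T: (-1) − (0) + (-1) − (-2) + (-2) = -2
  Θ: (0) − (-1) + (0) − (0) + (0) = 1
So the dimensions are [M⁻¹ L T⁻² Θ].

M: -1, L: 1, T: -2, Θ: 1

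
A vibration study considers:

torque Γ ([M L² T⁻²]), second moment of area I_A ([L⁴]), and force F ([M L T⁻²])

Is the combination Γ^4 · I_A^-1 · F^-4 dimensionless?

Sum the exponent of each base dimension across the product:
  M: 4·[Γ]_M − [I_A]_M − 4·[F]_M = 4·(1) − (0) − 4·(1) = 0
  L: 4·[Γ]_L − [I_A]_L − 4·[F]_L = 4·(2) − (4) − 4·(1) = 0
  T: 4·[Γ]_T − [I_A]_T − 4·[F]_T = 4·(-2) − (0) − 4·(-2) = 0
All base exponents vanish — dimensionless.

yes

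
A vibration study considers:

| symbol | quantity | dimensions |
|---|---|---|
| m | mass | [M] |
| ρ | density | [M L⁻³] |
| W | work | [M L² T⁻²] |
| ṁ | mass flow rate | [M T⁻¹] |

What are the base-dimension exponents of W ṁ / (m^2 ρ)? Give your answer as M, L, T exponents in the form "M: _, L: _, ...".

M: -1, L: 5, T: -3

Collect each base-dimension exponent across the product:
  M: −2·(1) − (1) + (1) + (1) = -1
  L: −2·(0) − (-3) + (2) + (0) = 5
  T: −2·(0) − (0) + (-2) + (-1) = -3
So the dimensions are [M⁻¹ L⁵ T⁻³].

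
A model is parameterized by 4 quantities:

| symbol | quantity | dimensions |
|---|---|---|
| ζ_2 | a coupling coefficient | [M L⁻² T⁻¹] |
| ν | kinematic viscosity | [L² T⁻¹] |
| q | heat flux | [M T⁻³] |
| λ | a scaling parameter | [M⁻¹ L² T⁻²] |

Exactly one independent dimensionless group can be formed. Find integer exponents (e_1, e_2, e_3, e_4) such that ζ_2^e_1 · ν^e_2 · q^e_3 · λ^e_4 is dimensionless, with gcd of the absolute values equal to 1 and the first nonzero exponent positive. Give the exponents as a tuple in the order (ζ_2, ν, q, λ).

M: e_1·(1) + e_2·(0) + e_3·(1) + e_4·(-1) = 0
L: e_1·(-2) + e_2·(2) + e_3·(0) + e_4·(2) = 0
T: e_1·(-1) + e_2·(-1) + e_3·(-3) + e_4·(-2) = 0
Solving this homogeneous linear system for the smallest-integer solution (first nonzero entry positive) gives (4, 3, -3, 1).

(4, 3, -3, 1)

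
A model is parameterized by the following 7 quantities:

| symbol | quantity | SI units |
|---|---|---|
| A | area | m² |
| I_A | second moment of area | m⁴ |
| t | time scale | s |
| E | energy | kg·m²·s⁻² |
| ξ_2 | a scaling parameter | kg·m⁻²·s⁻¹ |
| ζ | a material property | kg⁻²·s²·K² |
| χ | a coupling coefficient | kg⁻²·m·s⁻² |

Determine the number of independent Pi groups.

3

There are 7 variables and 4 base dimensions (M, L, T, Θ).
The dimension matrix has rank 4.
Independent dimensionless groups: 7 − 4 = 3.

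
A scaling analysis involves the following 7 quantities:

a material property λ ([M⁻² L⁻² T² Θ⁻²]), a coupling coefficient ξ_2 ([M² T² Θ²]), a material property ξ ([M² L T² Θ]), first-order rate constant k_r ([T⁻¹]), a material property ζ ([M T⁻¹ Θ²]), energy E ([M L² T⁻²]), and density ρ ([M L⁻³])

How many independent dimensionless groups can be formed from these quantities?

3

There are 7 variables and 4 base dimensions (M, L, T, Θ).
The dimension matrix has rank 4.
Independent dimensionless groups: 7 − 4 = 3.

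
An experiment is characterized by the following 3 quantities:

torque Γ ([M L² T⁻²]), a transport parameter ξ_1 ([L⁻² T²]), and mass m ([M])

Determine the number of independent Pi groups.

There are 3 variables and 3 base dimensions (M, L, T).
The dimension matrix has rank 2 (less than 3: the dimension vectors are linearly dependent).
Independent dimensionless groups: 3 − 2 = 1.

1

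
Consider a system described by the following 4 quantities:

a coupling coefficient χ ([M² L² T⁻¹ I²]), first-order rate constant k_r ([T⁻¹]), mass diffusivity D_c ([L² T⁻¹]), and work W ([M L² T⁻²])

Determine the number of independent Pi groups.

There are 4 variables and 4 base dimensions (M, L, T, I).
The dimension matrix has rank 4.
Independent dimensionless groups: 4 − 4 = 0.

0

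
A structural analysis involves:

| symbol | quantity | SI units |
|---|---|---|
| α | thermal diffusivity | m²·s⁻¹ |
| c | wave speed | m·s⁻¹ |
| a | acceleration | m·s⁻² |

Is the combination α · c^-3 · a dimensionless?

yes

Sum the exponent of each base dimension across the product:
  M: [α]_M − 3·[c]_M + [a]_M = (0) − 3·(0) + (0) = 0
  L: [α]_L − 3·[c]_L + [a]_L = (2) − 3·(1) + (1) = 0
  T: [α]_T − 3·[c]_T + [a]_T = (-1) − 3·(-1) + (-2) = 0
All base exponents vanish — dimensionless.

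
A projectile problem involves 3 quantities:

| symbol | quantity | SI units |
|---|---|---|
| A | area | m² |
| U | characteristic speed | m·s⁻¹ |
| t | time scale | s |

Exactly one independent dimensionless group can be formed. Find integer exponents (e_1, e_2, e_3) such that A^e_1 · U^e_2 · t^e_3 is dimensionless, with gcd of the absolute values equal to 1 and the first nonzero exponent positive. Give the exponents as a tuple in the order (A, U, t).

(1, -2, -2)

L: e_1·(2) + e_2·(1) + e_3·(0) = 0
T: e_1·(0) + e_2·(-1) + e_3·(1) = 0
Solving this homogeneous linear system for the smallest-integer solution (first nonzero entry positive) gives (1, -2, -2).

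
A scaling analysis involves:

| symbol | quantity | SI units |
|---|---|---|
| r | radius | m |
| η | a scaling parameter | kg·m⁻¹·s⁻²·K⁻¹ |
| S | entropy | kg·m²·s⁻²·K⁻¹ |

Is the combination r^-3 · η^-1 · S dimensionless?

Sum the exponent of each base dimension across the product:
  M: −3·[r]_M − [η]_M + [S]_M = −3·(0) − (1) + (1) = 0
  L: −3·[r]_L − [η]_L + [S]_L = −3·(1) − (-1) + (2) = 0
  T: −3·[r]_T − [η]_T + [S]_T = −3·(0) − (-2) + (-2) = 0
  Θ: −3·[r]_Θ − [η]_Θ + [S]_Θ = −3·(0) − (-1) + (-1) = 0
All base exponents vanish — dimensionless.

yes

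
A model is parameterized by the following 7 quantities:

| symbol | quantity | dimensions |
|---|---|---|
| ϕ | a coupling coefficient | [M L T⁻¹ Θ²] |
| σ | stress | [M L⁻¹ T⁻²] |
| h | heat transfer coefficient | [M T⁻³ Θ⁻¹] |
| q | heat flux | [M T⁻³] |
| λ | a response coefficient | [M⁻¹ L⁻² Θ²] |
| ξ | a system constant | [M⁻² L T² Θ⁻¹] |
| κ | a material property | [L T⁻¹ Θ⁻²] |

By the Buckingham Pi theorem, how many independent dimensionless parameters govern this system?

There are 7 variables and 4 base dimensions (M, L, T, Θ).
The dimension matrix has rank 4.
Independent dimensionless groups: 7 − 4 = 3.

3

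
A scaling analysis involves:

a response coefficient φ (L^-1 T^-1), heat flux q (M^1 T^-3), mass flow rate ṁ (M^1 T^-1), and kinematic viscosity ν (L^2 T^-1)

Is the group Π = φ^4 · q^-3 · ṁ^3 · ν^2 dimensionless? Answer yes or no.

Sum the exponent of each base dimension across the product:
  M: 4·[φ]_M − 3·[q]_M + 3·[ṁ]_M + 2·[ν]_M = 4·(0) − 3·(1) + 3·(1) + 2·(0) = 0
  L: 4·[φ]_L − 3·[q]_L + 3·[ṁ]_L + 2·[ν]_L = 4·(-1) − 3·(0) + 3·(0) + 2·(2) = 0
  T: 4·[φ]_T − 3·[q]_T + 3·[ṁ]_T + 2·[ν]_T = 4·(-1) − 3·(-3) + 3·(-1) + 2·(-1) = 0
All base exponents vanish — dimensionless.

yes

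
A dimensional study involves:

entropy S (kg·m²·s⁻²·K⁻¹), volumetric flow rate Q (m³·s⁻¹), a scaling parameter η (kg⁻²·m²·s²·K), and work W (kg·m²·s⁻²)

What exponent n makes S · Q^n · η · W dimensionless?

Balance the L exponent: (3)·n from Q, plus (2) + (2) + (2) = 6 from the rest, must sum to zero.
3n + 6 = 0, so n = -2.

-2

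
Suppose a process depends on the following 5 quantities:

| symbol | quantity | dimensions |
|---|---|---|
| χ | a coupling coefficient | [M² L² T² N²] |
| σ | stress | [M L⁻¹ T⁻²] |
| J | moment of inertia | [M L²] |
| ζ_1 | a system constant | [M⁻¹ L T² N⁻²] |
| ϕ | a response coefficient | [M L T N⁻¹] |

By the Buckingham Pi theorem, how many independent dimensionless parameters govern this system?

1

There are 5 variables and 4 base dimensions (M, L, T, N).
The dimension matrix has rank 4.
Independent dimensionless groups: 5 − 4 = 1.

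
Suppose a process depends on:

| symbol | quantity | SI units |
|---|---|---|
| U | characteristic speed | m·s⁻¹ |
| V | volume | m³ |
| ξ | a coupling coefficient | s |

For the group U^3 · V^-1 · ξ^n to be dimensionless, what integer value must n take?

3

Balance the T exponent: (1)·n from ξ, plus 3·(-1) − (0) = -3 from the rest, must sum to zero.
n − 3 = 0, so n = 3.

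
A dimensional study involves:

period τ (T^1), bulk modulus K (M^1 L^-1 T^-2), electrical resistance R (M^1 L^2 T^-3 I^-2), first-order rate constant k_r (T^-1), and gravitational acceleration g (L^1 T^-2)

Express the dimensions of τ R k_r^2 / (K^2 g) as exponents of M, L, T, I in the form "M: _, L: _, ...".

M: -1, L: 3, T: 2, I: -2

Collect each base-dimension exponent across the product:
  M: (0) − 2·(1) + (1) + 2·(0) − (0) = -1
  L: (0) − 2·(-1) + (2) + 2·(0) − (1) = 3
  T: (1) − 2·(-2) + (-3) + 2·(-1) − (-2) = 2
  I: (0) − 2·(0) + (-2) + 2·(0) − (0) = -2
So the dimensions are [M⁻¹ L³ T² I⁻²].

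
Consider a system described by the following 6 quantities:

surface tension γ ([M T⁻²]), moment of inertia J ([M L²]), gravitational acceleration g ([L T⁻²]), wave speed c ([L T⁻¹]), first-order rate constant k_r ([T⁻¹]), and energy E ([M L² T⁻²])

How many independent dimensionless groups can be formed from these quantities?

There are 6 variables and 3 base dimensions (M, L, T).
The dimension matrix has rank 3.
Independent dimensionless groups: 6 − 3 = 3.

3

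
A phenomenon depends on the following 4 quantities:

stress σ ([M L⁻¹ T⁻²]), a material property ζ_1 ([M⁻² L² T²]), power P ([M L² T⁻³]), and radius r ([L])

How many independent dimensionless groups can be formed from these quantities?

There are 4 variables and 3 base dimensions (M, L, T).
The dimension matrix has rank 3.
Independent dimensionless groups: 4 − 3 = 1.

1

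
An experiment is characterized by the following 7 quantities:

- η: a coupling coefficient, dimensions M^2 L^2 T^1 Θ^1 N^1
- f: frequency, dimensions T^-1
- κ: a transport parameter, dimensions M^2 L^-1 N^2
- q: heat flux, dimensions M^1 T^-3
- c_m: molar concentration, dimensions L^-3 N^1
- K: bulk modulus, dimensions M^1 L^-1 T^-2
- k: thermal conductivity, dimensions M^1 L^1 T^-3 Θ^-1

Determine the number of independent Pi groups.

There are 7 variables and 5 base dimensions (M, L, T, Θ, N).
The dimension matrix has rank 5.
Independent dimensionless groups: 7 − 5 = 2.

2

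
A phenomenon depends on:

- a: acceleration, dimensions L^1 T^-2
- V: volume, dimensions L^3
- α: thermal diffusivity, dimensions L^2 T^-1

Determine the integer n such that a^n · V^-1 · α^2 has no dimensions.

-1

Balance the L exponent: (1)·n from a, plus −(3) + 2·(2) = 1 from the rest, must sum to zero.
n + 1 = 0, so n = -1.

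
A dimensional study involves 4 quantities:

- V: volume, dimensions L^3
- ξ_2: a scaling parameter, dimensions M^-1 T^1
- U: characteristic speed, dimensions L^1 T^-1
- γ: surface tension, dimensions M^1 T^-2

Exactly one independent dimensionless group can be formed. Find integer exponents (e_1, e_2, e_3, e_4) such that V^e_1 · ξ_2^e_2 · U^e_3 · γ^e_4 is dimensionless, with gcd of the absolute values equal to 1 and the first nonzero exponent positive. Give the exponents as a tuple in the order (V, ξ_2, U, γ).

(1, 3, -3, 3)

M: e_1·(0) + e_2·(-1) + e_3·(0) + e_4·(1) = 0
L: e_1·(3) + e_2·(0) + e_3·(1) + e_4·(0) = 0
T: e_1·(0) + e_2·(1) + e_3·(-1) + e_4·(-2) = 0
Solving this homogeneous linear system for the smallest-integer solution (first nonzero entry positive) gives (1, 3, -3, 3).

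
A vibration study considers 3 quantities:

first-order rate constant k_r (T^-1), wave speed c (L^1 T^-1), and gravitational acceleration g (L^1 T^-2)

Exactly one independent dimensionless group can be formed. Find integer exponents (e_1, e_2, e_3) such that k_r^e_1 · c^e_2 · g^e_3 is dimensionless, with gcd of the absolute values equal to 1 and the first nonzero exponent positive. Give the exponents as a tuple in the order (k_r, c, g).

(1, 1, -1)

L: e_1·(0) + e_2·(1) + e_3·(1) = 0
T: e_1·(-1) + e_2·(-1) + e_3·(-2) = 0
Solving this homogeneous linear system for the smallest-integer solution (first nonzero entry positive) gives (1, 1, -1).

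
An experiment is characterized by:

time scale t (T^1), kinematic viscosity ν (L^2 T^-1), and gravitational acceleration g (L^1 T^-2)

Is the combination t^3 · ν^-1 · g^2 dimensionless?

Sum the exponent of each base dimension across the product:
  M: 3·[t]_M − [ν]_M + 2·[g]_M = 3·(0) − (0) + 2·(0) = 0
  L: 3·[t]_L − [ν]_L + 2·[g]_L = 3·(0) − (2) + 2·(1) = 0
  T: 3·[t]_T − [ν]_T + 2·[g]_T = 3·(1) − (-1) + 2·(-2) = 0
All base exponents vanish — dimensionless.

yes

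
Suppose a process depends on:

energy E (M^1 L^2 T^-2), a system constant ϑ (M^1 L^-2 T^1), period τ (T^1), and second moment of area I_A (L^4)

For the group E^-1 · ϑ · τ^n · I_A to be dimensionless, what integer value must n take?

-3

Balance the T exponent: (1)·n from τ, plus −(-2) + (1) + (0) = 3 from the rest, must sum to zero.
n + 3 = 0, so n = -3.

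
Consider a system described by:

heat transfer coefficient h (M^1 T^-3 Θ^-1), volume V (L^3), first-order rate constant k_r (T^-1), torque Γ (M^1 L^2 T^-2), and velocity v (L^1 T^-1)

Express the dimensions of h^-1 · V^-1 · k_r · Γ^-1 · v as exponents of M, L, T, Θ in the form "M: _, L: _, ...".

Collect each base-dimension exponent across the product:
  M: −(1) − (0) + (0) − (1) + (0) = -2
  L: −(0) − (3) + (0) − (2) + (1) = -4
  T: −(-3) − (0) + (-1) − (-2) + (-1) = 3
  Θ: −(-1) − (0) + (0) − (0) + (0) = 1
So the dimensions are [M⁻² L⁻⁴ T³ Θ].

M: -2, L: -4, T: 3, Θ: 1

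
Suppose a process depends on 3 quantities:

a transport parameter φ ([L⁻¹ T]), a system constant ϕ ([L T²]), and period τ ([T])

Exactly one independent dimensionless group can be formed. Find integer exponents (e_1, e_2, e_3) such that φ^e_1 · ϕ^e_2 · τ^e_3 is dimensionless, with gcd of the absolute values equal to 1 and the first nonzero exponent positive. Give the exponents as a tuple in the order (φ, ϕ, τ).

(1, 1, -3)

L: e_1·(-1) + e_2·(1) + e_3·(0) = 0
T: e_1·(1) + e_2·(2) + e_3·(1) = 0
Solving this homogeneous linear system for the smallest-integer solution (first nonzero entry positive) gives (1, 1, -3).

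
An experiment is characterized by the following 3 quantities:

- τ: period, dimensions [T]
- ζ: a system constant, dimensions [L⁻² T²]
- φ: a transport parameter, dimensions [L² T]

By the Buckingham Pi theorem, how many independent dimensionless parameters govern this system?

There are 3 variables and 2 base dimensions (L, T).
The dimension matrix has rank 2.
Independent dimensionless groups: 3 − 2 = 1.

1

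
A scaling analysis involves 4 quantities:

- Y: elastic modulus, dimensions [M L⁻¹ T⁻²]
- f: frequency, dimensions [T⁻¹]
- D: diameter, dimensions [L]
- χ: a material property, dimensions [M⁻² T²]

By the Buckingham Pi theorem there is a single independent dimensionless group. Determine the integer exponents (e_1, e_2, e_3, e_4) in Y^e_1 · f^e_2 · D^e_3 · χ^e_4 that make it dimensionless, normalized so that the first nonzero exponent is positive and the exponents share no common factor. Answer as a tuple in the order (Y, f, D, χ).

M: e_1·(1) + e_2·(0) + e_3·(0) + e_4·(-2) = 0
L: e_1·(-1) + e_2·(0) + e_3·(1) + e_4·(0) = 0
T: e_1·(-2) + e_2·(-1) + e_3·(0) + e_4·(2) = 0
Solving this homogeneous linear system for the smallest-integer solution (first nonzero entry positive) gives (2, -2, 2, 1).

(2, -2, 2, 1)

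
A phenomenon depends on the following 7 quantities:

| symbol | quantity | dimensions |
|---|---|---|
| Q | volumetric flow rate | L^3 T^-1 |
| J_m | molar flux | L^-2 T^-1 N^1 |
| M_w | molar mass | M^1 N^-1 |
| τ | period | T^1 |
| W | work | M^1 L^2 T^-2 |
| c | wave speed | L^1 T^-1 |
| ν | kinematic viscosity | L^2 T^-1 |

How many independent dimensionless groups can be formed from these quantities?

3

There are 7 variables and 4 base dimensions (M, L, T, N).
The dimension matrix has rank 4.
Independent dimensionless groups: 7 − 4 = 3.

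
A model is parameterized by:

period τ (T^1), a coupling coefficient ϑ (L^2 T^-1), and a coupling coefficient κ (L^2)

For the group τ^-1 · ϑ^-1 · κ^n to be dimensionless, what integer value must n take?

Balance the L exponent: (2)·n from κ, plus −(0) − (2) = -2 from the rest, must sum to zero.
2n − 2 = 0, so n = 1.

1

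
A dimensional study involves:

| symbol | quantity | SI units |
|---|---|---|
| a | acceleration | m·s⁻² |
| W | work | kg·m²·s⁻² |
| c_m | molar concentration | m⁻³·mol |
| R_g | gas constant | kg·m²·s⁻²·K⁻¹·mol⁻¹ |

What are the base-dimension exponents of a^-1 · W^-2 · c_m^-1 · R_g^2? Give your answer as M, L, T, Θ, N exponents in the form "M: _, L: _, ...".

M: 0, L: 2, T: 2, Θ: -2, N: -3

Collect each base-dimension exponent across the product:
  M: −(0) − 2·(1) − (0) + 2·(1) = 0
  L: −(1) − 2·(2) − (-3) + 2·(2) = 2
  T: −(-2) − 2·(-2) − (0) + 2·(-2) = 2
  Θ: −(0) − 2·(0) − (0) + 2·(-1) = -2
  N: −(0) − 2·(0) − (1) + 2·(-1) = -3
So the dimensions are [L² T² Θ⁻² N⁻³].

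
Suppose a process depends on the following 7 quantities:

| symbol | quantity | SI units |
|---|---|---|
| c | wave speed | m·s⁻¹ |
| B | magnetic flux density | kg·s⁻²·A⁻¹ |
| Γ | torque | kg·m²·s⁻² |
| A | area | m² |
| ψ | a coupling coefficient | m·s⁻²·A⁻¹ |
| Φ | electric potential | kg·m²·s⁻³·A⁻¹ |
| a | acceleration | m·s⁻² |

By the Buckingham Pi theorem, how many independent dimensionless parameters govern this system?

There are 7 variables and 4 base dimensions (M, L, T, I).
The dimension matrix has rank 4.
Independent dimensionless groups: 7 − 4 = 3.

3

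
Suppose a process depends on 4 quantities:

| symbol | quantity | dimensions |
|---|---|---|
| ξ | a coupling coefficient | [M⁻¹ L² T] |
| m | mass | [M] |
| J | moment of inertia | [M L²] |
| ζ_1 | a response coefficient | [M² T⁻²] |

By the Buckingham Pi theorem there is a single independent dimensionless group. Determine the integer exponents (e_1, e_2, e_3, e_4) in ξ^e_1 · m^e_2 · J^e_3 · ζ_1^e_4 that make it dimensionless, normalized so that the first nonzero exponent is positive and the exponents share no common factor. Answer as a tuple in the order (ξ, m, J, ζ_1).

(2, 2, -2, 1)

M: e_1·(-1) + e_2·(1) + e_3·(1) + e_4·(2) = 0
L: e_1·(2) + e_2·(0) + e_3·(2) + e_4·(0) = 0
T: e_1·(1) + e_2·(0) + e_3·(0) + e_4·(-2) = 0
Solving this homogeneous linear system for the smallest-integer solution (first nonzero entry positive) gives (2, 2, -2, 1).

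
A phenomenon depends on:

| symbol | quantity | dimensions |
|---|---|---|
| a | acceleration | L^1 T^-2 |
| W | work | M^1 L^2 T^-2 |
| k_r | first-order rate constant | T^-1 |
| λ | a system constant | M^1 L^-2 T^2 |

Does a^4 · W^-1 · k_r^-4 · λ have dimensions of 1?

Sum the exponent of each base dimension across the product:
  M: 4·[a]_M − [W]_M − 4·[k_r]_M + [λ]_M = 4·(0) − (1) − 4·(0) + (1) = 0
  L: 4·[a]_L − [W]_L − 4·[k_r]_L + [λ]_L = 4·(1) − (2) − 4·(0) + (-2) = 0
  T: 4·[a]_T − [W]_T − 4·[k_r]_T + [λ]_T = 4·(-2) − (-2) − 4·(-1) + (2) = 0
All base exponents vanish — dimensionless.

yes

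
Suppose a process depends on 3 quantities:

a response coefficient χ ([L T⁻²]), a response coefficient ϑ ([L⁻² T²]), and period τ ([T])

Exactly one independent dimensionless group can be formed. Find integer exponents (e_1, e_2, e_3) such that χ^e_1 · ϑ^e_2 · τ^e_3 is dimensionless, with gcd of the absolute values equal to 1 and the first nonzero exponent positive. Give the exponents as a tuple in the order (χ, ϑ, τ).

(2, 1, 2)

L: e_1·(1) + e_2·(-2) + e_3·(0) = 0
T: e_1·(-2) + e_2·(2) + e_3·(1) = 0
Solving this homogeneous linear system for the smallest-integer solution (first nonzero entry positive) gives (2, 1, 2).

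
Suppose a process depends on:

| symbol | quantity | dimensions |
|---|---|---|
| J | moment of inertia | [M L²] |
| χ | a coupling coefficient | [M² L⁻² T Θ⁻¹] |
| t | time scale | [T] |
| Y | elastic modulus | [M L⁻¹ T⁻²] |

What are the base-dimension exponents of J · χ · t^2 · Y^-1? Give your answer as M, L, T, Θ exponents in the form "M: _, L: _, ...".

M: 2, L: 1, T: 5, Θ: -1

Collect each base-dimension exponent across the product:
  M: (1) + (2) + 2·(0) − (1) = 2
  L: (2) + (-2) + 2·(0) − (-1) = 1
  T: (0) + (1) + 2·(1) − (-2) = 5
  Θ: (0) + (-1) + 2·(0) − (0) = -1
So the dimensions are [M² L T⁵ Θ⁻¹].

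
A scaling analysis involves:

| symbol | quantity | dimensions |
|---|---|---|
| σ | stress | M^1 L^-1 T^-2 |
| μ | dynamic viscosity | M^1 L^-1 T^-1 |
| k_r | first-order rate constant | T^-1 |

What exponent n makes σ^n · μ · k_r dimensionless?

Balance the M exponent: (1)·n from σ, plus (1) + (0) = 1 from the rest, must sum to zero.
n + 1 = 0, so n = -1.

-1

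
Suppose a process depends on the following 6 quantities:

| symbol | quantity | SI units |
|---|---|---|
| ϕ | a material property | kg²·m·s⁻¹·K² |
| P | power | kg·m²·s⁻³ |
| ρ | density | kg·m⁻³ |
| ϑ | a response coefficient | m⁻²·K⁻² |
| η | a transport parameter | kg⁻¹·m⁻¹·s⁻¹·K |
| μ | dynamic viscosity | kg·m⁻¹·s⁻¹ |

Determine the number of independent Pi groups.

2

There are 6 variables and 4 base dimensions (M, L, T, Θ).
The dimension matrix has rank 4.
Independent dimensionless groups: 6 − 4 = 2.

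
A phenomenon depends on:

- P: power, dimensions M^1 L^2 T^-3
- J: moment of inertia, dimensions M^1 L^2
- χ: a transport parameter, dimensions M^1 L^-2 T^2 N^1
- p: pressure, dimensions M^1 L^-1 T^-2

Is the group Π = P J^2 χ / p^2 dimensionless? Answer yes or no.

Sum the exponent of each base dimension across the product:
  M: [P]_M + 2·[J]_M + [χ]_M − 2·[p]_M = (1) + 2·(1) + (1) − 2·(1) = 2
  L: [P]_L + 2·[J]_L + [χ]_L − 2·[p]_L = (2) + 2·(2) + (-2) − 2·(-1) = 6
  T: [P]_T + 2·[J]_T + [χ]_T − 2·[p]_T = (-3) + 2·(0) + (2) − 2·(-2) = 3
  N: [P]_N + 2·[J]_N + [χ]_N − 2·[p]_N = (0) + 2·(0) + (1) − 2·(0) = 1
Net dimensions [M² L⁶ T³ N] ≠ [1] — not dimensionless.

no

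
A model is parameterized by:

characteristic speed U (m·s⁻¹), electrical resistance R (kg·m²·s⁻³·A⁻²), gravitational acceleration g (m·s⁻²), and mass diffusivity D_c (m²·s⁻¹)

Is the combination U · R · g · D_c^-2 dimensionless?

no

Sum the exponent of each base dimension across the product:
  M: [U]_M + [R]_M + [g]_M − 2·[D_c]_M = (0) + (1) + (0) − 2·(0) = 1
  L: [U]_L + [R]_L + [g]_L − 2·[D_c]_L = (1) + (2) + (1) − 2·(2) = 0
  T: [U]_T + [R]_T + [g]_T − 2·[D_c]_T = (-1) + (-3) + (-2) − 2·(-1) = -4
  I: [U]_I + [R]_I + [g]_I − 2·[D_c]_I = (0) + (-2) + (0) − 2·(0) = -2
Net dimensions [M T⁻⁴ I⁻²] ≠ [1] — not dimensionless.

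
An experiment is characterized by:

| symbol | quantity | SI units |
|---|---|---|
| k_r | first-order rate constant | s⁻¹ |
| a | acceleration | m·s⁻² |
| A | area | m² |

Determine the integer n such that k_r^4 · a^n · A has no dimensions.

Balance the L exponent: (1)·n from a, plus 4·(0) + (2) = 2 from the rest, must sum to zero.
n + 2 = 0, so n = -2.

-2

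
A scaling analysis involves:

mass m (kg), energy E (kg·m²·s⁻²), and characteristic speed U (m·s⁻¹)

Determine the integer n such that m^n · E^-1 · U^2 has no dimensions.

Balance the M exponent: (1)·n from m, plus −(1) + 2·(0) = -1 from the rest, must sum to zero.
n − 1 = 0, so n = 1.

1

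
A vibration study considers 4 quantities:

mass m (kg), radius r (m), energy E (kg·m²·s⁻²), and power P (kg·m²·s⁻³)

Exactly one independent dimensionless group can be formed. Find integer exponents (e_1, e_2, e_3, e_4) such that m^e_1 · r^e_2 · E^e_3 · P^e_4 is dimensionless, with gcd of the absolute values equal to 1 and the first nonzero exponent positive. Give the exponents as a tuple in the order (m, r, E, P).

(1, 2, -3, 2)

M: e_1·(1) + e_2·(0) + e_3·(1) + e_4·(1) = 0
L: e_1·(0) + e_2·(1) + e_3·(2) + e_4·(2) = 0
T: e_1·(0) + e_2·(0) + e_3·(-2) + e_4·(-3) = 0
Solving this homogeneous linear system for the smallest-integer solution (first nonzero entry positive) gives (1, 2, -3, 2).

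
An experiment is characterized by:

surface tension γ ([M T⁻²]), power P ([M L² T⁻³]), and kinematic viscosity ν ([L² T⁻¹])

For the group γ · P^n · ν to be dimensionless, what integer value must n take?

-1

Balance the M exponent: (1)·n from P, plus (1) + (0) = 1 from the rest, must sum to zero.
n + 1 = 0, so n = -1.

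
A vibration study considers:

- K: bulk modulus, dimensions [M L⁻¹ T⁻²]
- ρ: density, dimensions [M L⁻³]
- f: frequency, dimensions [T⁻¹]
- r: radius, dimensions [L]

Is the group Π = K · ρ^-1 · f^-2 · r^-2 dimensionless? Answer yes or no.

yes

Sum the exponent of each base dimension across the product:
  M: [K]_M − [ρ]_M − 2·[f]_M − 2·[r]_M = (1) − (1) − 2·(0) − 2·(0) = 0
  L: [K]_L − [ρ]_L − 2·[f]_L − 2·[r]_L = (-1) − (-3) − 2·(0) − 2·(1) = 0
  T: [K]_T − [ρ]_T − 2·[f]_T − 2·[r]_T = (-2) − (0) − 2·(-1) − 2·(0) = 0
All base exponents vanish — dimensionless.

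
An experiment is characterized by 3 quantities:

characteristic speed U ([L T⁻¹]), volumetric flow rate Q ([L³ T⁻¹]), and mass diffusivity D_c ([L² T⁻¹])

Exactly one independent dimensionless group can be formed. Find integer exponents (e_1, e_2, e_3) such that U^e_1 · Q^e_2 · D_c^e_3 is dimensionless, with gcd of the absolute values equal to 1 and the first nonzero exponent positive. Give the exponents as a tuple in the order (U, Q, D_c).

(1, 1, -2)

L: e_1·(1) + e_2·(3) + e_3·(2) = 0
T: e_1·(-1) + e_2·(-1) + e_3·(-1) = 0
Solving this homogeneous linear system for the smallest-integer solution (first nonzero entry positive) gives (1, 1, -2).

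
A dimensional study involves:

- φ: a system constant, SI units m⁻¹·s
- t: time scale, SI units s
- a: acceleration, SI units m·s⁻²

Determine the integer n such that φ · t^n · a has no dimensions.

Balance the T exponent: (1)·n from t, plus (1) + (-2) = -1 from the rest, must sum to zero.
n − 1 = 0, so n = 1.

1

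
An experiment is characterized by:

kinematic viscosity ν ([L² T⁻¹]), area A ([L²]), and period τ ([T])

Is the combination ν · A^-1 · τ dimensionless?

Sum the exponent of each base dimension across the product:
  M: [ν]_M − [A]_M + [τ]_M = (0) − (0) + (0) = 0
  L: [ν]_L − [A]_L + [τ]_L = (2) − (2) + (0) = 0
  T: [ν]_T − [A]_T + [τ]_T = (-1) − (0) + (1) = 0
All base exponents vanish — dimensionless.

yes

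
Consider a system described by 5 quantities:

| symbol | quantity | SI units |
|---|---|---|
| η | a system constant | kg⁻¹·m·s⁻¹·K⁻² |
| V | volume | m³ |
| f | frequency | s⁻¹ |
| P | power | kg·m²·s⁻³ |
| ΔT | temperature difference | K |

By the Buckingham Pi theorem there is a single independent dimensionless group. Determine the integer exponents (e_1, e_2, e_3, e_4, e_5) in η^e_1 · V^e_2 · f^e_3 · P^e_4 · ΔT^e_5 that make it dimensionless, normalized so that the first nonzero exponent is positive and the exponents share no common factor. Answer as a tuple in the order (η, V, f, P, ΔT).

M: e_1·(-1) + e_2·(0) + e_3·(0) + e_4·(1) + e_5·(0) = 0
L: e_1·(1) + e_2·(3) + e_3·(0) + e_4·(2) + e_5·(0) = 0
T: e_1·(-1) + e_2·(0) + e_3·(-1) + e_4·(-3) + e_5·(0) = 0
Θ: e_1·(-2) + e_2·(0) + e_3·(0) + e_4·(0) + e_5·(1) = 0
Solving this homogeneous linear system for the smallest-integer solution (first nonzero entry positive) gives (1, -1, -4, 1, 2).

(1, -1, -4, 1, 2)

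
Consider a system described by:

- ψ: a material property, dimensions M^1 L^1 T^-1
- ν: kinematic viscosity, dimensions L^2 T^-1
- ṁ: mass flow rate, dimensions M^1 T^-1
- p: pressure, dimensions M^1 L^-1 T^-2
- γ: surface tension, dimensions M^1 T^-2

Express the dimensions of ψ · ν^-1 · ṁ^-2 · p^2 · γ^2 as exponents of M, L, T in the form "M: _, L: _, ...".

Collect each base-dimension exponent across the product:
  M: (1) − (0) − 2·(1) + 2·(1) + 2·(1) = 3
  L: (1) − (2) − 2·(0) + 2·(-1) + 2·(0) = -3
  T: (-1) − (-1) − 2·(-1) + 2·(-2) + 2·(-2) = -6
So the dimensions are [M³ L⁻³ T⁻⁶].

M: 3, L: -3, T: -6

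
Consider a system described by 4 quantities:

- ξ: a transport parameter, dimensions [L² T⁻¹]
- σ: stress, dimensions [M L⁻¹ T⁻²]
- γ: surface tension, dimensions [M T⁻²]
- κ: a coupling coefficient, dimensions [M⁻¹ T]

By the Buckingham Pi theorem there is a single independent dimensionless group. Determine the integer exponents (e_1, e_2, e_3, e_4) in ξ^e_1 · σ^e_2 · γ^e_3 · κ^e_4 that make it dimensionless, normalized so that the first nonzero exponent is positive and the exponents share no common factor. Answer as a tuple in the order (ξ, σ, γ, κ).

M: e_1·(0) + e_2·(1) + e_3·(1) + e_4·(-1) = 0
L: e_1·(2) + e_2·(-1) + e_3·(0) + e_4·(0) = 0
T: e_1·(-1) + e_2·(-2) + e_3·(-2) + e_4·(1) = 0
Solving this homogeneous linear system for the smallest-integer solution (first nonzero entry positive) gives (1, 2, -3, -1).

(1, 2, -3, -1)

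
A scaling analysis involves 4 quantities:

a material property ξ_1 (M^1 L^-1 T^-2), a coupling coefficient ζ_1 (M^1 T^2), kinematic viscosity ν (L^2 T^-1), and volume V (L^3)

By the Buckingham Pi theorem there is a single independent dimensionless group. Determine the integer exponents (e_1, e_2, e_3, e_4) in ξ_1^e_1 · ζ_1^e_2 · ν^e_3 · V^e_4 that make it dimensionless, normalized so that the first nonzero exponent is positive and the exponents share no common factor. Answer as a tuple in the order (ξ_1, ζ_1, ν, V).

M: e_1·(1) + e_2·(1) + e_3·(0) + e_4·(0) = 0
L: e_1·(-1) + e_2·(0) + e_3·(2) + e_4·(3) = 0
T: e_1·(-2) + e_2·(2) + e_3·(-1) + e_4·(0) = 0
Solving this homogeneous linear system for the smallest-integer solution (first nonzero entry positive) gives (1, -1, -4, 3).

(1, -1, -4, 3)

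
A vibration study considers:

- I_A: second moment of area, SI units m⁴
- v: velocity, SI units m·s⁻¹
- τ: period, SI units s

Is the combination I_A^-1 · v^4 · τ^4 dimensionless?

yes

Sum the exponent of each base dimension across the product:
  M: −[I_A]_M + 4·[v]_M + 4·[τ]_M = −(0) + 4·(0) + 4·(0) = 0
  L: −[I_A]_L + 4·[v]_L + 4·[τ]_L = −(4) + 4·(1) + 4·(0) = 0
  T: −[I_A]_T + 4·[v]_T + 4·[τ]_T = −(0) + 4·(-1) + 4·(1) = 0
  I: −[I_A]_I + 4·[v]_I + 4·[τ]_I = −(0) + 4·(0) + 4·(0) = 0
All base exponents vanish — dimensionless.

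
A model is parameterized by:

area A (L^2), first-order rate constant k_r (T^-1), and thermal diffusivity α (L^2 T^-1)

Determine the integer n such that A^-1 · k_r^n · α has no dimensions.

Balance the T exponent: (-1)·n from k_r, plus −(0) + (-1) = -1 from the rest, must sum to zero.
−n − 1 = 0, so n = -1.

-1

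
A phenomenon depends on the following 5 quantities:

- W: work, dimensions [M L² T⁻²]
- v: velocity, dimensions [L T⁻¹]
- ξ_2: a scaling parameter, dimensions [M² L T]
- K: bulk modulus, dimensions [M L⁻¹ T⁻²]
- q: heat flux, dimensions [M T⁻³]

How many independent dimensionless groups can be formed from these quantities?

2

There are 5 variables and 3 base dimensions (M, L, T).
The dimension matrix has rank 3.
Independent dimensionless groups: 5 − 3 = 2.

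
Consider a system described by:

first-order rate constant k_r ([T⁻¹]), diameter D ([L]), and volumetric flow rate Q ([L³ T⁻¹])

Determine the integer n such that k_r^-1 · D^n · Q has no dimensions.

Balance the L exponent: (1)·n from D, plus −(0) + (3) = 3 from the rest, must sum to zero.
n + 3 = 0, so n = -3.

-3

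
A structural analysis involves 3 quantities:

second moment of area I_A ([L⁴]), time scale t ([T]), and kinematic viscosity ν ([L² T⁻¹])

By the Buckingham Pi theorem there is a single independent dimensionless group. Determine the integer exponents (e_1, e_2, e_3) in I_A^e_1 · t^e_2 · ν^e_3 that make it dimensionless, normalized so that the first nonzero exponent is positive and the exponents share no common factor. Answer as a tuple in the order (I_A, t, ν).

(1, -2, -2)

L: e_1·(4) + e_2·(0) + e_3·(2) = 0
T: e_1·(0) + e_2·(1) + e_3·(-1) = 0
Solving this homogeneous linear system for the smallest-integer solution (first nonzero entry positive) gives (1, -2, -2).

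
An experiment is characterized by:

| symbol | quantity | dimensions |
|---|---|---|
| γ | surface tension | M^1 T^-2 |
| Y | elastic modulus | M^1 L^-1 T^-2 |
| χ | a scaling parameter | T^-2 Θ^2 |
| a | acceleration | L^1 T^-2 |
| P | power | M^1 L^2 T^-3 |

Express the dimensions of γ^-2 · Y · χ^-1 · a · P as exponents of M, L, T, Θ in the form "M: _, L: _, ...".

Collect each base-dimension exponent across the product:
  M: −2·(1) + (1) − (0) + (0) + (1) = 0
  L: −2·(0) + (-1) − (0) + (1) + (2) = 2
  T: −2·(-2) + (-2) − (-2) + (-2) + (-3) = -1
  Θ: −2·(0) + (0) − (2) + (0) + (0) = -2
So the dimensions are [L² T⁻¹ Θ⁻²].

M: 0, L: 2, T: -1, Θ: -2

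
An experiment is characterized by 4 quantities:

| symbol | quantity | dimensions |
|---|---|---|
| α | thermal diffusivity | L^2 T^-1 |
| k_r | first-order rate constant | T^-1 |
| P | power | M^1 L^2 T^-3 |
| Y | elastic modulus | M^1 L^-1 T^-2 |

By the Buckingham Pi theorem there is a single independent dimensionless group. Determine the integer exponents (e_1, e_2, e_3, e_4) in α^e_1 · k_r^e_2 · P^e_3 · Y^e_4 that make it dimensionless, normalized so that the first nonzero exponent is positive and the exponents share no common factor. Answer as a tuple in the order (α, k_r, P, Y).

M: e_1·(0) + e_2·(0) + e_3·(1) + e_4·(1) = 0
L: e_1·(2) + e_2·(0) + e_3·(2) + e_4·(-1) = 0
T: e_1·(-1) + e_2·(-1) + e_3·(-3) + e_4·(-2) = 0
Solving this homogeneous linear system for the smallest-integer solution (first nonzero entry positive) gives (3, -1, -2, 2).

(3, -1, -2, 2)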